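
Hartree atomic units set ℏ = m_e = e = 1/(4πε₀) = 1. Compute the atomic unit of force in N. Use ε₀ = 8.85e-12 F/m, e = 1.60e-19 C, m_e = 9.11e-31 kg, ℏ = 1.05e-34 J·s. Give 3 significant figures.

The unique combination of the constants set to 1 with dimensions of force is F_au = E_h/a₀ = m_e²e⁶/((4πε₀)³ℏ⁴).
E_h = 4.38e-18 J
a₀ = 5.26e-11 m
E_h/a₀ = 8.33e-8 N

8.33e-8 N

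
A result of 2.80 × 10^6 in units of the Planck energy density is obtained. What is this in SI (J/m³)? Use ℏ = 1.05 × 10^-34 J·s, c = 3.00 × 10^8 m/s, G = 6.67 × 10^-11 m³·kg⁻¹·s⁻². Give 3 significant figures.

1.31 × 10^120 J/m³

One Planck energy density: u_P = c⁷/(ℏG²) = 4.68 × 10^113 J/m³.
2.80 × 10^6 × 4.68 × 10^113 J/m³ = 1.31 × 10^120 J/m³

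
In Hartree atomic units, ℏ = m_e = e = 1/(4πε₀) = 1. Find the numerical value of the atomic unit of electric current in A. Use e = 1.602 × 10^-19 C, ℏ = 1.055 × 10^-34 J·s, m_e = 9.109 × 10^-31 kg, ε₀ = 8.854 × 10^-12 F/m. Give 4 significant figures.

From ℏ = m_e = e = 1/(4πε₀) = 1 the current scale is I_au = e E_h/ℏ = m_e e⁵/((4πε₀)²ℏ³).
E_h = 4.354 × 10^-18 J
e·E_h/ℏ = 6.612 × 10^-3 A

6.612 × 10^-3 A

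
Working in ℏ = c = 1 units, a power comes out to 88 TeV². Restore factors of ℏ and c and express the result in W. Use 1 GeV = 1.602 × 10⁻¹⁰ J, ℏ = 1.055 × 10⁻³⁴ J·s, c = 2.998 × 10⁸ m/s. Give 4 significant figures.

Power is [E]/[T] = [E]²/ℏ.
1 GeV² → 1/ℏ × (1 GeV in J)² = 2.433 × 10¹⁴ W.
Convert the energy scale: 88 TeV² = 8.80 × 10⁷ GeV².
Result: 8.80 × 10⁷ × 2.433 × 10¹⁴ = 2.141 × 10²² W.

2.141 × 10²² W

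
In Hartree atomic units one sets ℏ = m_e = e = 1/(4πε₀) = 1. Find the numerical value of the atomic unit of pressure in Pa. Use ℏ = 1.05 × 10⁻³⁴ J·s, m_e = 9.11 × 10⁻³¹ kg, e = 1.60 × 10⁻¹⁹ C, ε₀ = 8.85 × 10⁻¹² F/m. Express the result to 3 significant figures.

P_au = E_h/a₀³ = m_e⁴e¹⁰/((4πε₀)⁵ℏ⁸)
E_h = 4.38 × 10⁻¹⁸ J
a₀ = 5.26 × 10⁻¹¹ m
E_h/a₀³ = 3.01 × 10¹³ Pa

3.01 × 10¹³ Pa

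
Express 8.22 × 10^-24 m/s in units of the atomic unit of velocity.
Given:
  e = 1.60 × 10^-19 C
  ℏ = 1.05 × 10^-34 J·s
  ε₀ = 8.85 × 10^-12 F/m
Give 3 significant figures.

3.75 × 10^-30

atomic unit of velocity: v_au = e²/(4πε₀ℏ) = 2.19 × 10^6 m/s.
8.22 × 10^-24 / 2.19 × 10^6 = 3.75 × 10^-30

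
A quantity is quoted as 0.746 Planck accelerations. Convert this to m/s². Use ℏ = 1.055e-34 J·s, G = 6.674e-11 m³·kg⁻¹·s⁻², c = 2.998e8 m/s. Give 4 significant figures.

One Planck acceleration: a_P = √(c⁷/(ℏG)) = 5.560e51 m/s².
0.746 × 5.560e51 m/s² = 4.148e51 m/s²

4.148e51 m/s²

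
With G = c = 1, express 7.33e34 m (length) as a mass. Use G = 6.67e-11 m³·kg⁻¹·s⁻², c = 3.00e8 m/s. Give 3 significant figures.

9.89e61 kg

Length → mass via c²/G.
7.33e34 m × (c²/G) = 9.89e61 kg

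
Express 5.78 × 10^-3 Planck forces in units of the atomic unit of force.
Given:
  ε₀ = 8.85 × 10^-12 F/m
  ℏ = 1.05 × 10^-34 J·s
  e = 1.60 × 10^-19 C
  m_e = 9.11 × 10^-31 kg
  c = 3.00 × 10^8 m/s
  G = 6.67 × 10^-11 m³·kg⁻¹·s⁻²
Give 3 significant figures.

Planck force: F_P = c⁴/G = 1.21 × 10^44 N
atomic unit of force: F_au = E_h/a₀ = m_e²e⁶/((4πε₀)³ℏ⁴) = 8.33 × 10^-8 N
5.78 × 10^-3 × 1.21 × 10^44 / 8.33 × 10^-8 = 8.43 × 10^48

8.43 × 10^48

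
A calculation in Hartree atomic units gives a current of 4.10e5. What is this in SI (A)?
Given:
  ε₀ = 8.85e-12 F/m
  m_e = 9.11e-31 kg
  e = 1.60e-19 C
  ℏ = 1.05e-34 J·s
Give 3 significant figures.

2.74e3 A

One atomic unit of electric current: I_au = e E_h/ℏ = m_e e⁵/((4πε₀)²ℏ³) = 6.67e-3 A.
4.10e5 × 6.67e-3 A = 2.74e3 A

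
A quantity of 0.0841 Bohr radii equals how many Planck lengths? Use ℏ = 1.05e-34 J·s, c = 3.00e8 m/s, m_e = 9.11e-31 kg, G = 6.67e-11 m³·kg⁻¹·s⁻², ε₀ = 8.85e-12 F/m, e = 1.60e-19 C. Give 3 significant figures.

2.75e23

Bohr radius: a₀ = 4πε₀ℏ²/(m_e e²) = 5.26e-11 m
Planck length: ℓ_P = √(ℏG/c³) = 1.61e-35 m
0.0841 × 5.26e-11 / 1.61e-35 = 2.75e23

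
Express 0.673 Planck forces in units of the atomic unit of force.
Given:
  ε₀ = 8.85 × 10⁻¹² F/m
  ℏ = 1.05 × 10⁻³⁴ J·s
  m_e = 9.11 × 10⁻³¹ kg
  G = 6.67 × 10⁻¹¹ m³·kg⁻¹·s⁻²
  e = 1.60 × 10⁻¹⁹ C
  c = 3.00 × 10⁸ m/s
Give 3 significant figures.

Planck force: F_P = c⁴/G = 1.21 × 10⁴⁴ N
atomic unit of force: F_au = E_h/a₀ = m_e²e⁶/((4πε₀)³ℏ⁴) = 8.33 × 10⁻⁸ N
0.673 × 1.21 × 10⁴⁴ / 8.33 × 10⁻⁸ = 9.81 × 10⁵⁰

9.81 × 10⁵⁰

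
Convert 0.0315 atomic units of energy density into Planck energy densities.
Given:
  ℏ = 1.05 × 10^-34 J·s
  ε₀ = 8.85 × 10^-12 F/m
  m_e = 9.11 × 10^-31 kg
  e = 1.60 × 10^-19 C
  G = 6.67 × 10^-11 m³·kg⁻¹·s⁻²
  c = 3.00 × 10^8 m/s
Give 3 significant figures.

2.03 × 10^-102

atomic unit of energy density: u_au = E_h/a₀³ = m_e⁴e¹⁰/((4πε₀)⁵ℏ⁸) = 3.01 × 10^13 J/m³
Planck energy density: u_P = c⁷/(ℏG²) = 4.68 × 10^113 J/m³
0.0315 × 3.01 × 10^13 / 4.68 × 10^113 = 2.03 × 10^-102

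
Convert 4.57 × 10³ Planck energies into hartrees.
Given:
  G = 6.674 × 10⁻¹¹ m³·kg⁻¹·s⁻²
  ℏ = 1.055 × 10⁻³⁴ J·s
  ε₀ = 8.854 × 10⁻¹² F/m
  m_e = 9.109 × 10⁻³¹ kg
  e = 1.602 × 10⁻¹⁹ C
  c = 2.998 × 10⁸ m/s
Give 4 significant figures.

2.054 × 10³⁰

Planck energy: E_P = √(ℏc⁵/G) = 1.957 × 10⁹ J
hartree: E_h = m_e e⁴/(4πε₀ℏ)² = 4.354 × 10⁻¹⁸ J
4.57 × 10³ × 1.957 × 10⁹ / 4.354 × 10⁻¹⁸ = 2.054 × 10³⁰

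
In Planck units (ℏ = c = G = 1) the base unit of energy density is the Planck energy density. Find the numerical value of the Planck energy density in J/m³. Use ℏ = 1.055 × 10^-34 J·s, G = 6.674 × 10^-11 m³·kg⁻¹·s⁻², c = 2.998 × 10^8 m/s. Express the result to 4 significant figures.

4.632 × 10^113 J/m³

u_P = c⁷/(ℏG²)
  = 2.177 × 10^59 / 4.699 × 10^-55
  = 4.632 × 10^113 J/m³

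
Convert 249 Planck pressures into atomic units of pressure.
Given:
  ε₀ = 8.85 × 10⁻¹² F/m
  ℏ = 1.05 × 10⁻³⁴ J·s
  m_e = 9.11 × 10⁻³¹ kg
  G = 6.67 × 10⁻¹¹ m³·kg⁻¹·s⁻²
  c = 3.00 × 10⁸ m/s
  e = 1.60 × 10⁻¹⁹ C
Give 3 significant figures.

Planck pressure: p_P = c⁷/(ℏG²) = 4.68 × 10¹¹³ Pa
atomic unit of pressure: P_au = E_h/a₀³ = m_e⁴e¹⁰/((4πε₀)⁵ℏ⁸) = 3.01 × 10¹³ Pa
249 × 4.68 × 10¹¹³ / 3.01 × 10¹³ = 3.87 × 10¹⁰²

3.87 × 10¹⁰²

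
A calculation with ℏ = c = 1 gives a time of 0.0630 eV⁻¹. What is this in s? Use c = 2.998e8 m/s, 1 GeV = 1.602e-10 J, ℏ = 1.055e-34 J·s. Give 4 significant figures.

A time is [E]⁻¹ in ℏ=c=1; restore one factor of ℏ.
1 GeV⁻¹ → ℏ × (1 GeV in J)⁻¹ = 6.586e-25 s.
Convert the energy scale: 0.0630 eV⁻¹ = 6.30e7 GeV⁻¹.
Result: 6.30e7 × 6.586e-25 = 4.149e-17 s.

4.149e-17 s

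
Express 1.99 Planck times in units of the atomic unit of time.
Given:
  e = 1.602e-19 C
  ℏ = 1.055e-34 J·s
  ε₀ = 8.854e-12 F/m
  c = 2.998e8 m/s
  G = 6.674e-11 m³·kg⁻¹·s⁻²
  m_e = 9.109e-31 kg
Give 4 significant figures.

Planck time: t_P = √(ℏG/c⁵) = 5.392e-44 s
atomic unit of time: τ_au = (4πε₀)²ℏ³/(m_e e⁴) = 2.423e-17 s
1.99 × 5.392e-44 / 2.423e-17 = 4.429e-27

4.429e-27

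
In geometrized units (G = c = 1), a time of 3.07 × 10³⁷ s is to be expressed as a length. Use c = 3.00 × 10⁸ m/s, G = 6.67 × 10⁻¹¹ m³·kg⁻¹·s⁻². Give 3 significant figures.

9.21 × 10⁴⁵ m

Time → length via c.
3.07 × 10³⁷ s × (c) = 9.21 × 10⁴⁵ m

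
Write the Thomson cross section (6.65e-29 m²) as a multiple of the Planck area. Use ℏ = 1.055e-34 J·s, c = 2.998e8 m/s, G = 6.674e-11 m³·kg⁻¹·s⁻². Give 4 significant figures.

Planck area: A_P = ℏG/c³ = 2.613e-70 m².
6.65e-29 / 2.613e-70 = 2.545e41

2.545e41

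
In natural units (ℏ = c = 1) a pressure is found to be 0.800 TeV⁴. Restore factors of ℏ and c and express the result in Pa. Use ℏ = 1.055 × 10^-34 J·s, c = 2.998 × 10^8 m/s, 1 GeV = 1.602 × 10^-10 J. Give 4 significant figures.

1.665 × 10^49 Pa

Pressure is [E]/[L]³ = [E]⁴/(ℏc)³.
1 GeV⁴ → 1/(ℏc)³ × (1 GeV in J)⁴ = 2.082 × 10^37 Pa.
Convert the energy scale: 0.800 TeV⁴ = 8.00 × 10^11 GeV⁴.
Result: 8.00 × 10^11 × 2.082 × 10^37 = 1.665 × 10^49 Pa.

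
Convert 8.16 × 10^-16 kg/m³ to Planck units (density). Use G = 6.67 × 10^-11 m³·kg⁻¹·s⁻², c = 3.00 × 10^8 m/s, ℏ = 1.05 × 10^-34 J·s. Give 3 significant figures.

Planck density: ρ_P = c⁵/(ℏG²) = 5.20 × 10^96 kg/m³.
8.16 × 10^-16 / 5.20 × 10^96 = 1.57 × 10^-112

1.57 × 10^-112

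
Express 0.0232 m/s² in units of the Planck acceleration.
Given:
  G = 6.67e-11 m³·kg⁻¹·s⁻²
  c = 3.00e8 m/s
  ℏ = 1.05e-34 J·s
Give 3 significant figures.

Planck acceleration: a_P = √(c⁷/(ℏG)) = 5.59e51 m/s².
0.0232 / 5.59e51 = 4.15e-54

4.15e-54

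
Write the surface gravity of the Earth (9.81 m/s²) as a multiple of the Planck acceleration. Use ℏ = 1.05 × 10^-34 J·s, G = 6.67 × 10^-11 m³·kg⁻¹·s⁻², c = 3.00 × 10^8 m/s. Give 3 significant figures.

1.76 × 10^-51

Planck acceleration: a_P = √(c⁷/(ℏG)) = 5.59 × 10^51 m/s².
9.81 / 5.59 × 10^51 = 1.76 × 10^-51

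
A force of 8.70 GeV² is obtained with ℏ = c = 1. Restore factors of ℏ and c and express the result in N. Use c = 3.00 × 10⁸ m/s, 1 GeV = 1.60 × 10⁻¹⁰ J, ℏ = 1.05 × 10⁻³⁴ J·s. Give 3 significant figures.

7.07 × 10⁶ N

Force is [E]/[L] = [E]²/(ℏc); restore (ℏc)⁻¹.
1 GeV² → 1/(ℏc) × (1 GeV in J)² = 8.13 × 10⁵ N.
Result: 8.70 × 8.13 × 10⁵ = 7.07 × 10⁶ N.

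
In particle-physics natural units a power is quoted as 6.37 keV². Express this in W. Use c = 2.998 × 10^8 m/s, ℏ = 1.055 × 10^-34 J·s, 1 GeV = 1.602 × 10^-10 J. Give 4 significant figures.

Power is [E]/[T] = [E]²/ℏ.
1 GeV² → 1/ℏ × (1 GeV in J)² = 2.433 × 10^14 W.
Convert the energy scale: 6.37 keV² = 6.37 × 10^-12 GeV².
Result: 6.37 × 10^-12 × 2.433 × 10^14 = 1.550 × 10^3 W.

1.550 × 10^3 W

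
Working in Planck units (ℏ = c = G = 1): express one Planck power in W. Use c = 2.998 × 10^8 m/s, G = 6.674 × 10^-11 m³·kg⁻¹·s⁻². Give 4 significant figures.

Dimensional analysis gives P_P = c⁵/G.
  = 2.422 × 10^42 / 6.674 × 10^-11
  = 3.629 × 10^52 W

3.629 × 10^52 W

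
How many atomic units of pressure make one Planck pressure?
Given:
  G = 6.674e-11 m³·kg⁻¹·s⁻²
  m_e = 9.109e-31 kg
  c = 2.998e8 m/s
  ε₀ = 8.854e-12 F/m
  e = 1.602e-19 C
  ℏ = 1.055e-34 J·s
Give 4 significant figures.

1.581e100

Planck pressure: p_P = c⁷/(ℏG²) = 4.632e113 Pa
atomic unit of pressure: P_au = E_h/a₀³ = m_e⁴e¹⁰/((4πε₀)⁵ℏ⁸) = 2.929e13 Pa
ratio = 4.632e113 / 2.929e13 = 1.581e100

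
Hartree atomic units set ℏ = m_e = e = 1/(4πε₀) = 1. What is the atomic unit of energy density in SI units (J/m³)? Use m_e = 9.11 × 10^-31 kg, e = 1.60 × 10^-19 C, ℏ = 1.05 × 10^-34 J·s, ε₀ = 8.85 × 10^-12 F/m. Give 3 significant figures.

3.01 × 10^13 J/m³

From ℏ = m_e = e = 1/(4πε₀) = 1 the energy density scale is u_au = E_h/a₀³ = m_e⁴e¹⁰/((4πε₀)⁵ℏ⁸).
E_h = 4.38 × 10^-18 J
a₀ = 5.26 × 10^-11 m
E_h/a₀³ = 3.01 × 10^13 J/m³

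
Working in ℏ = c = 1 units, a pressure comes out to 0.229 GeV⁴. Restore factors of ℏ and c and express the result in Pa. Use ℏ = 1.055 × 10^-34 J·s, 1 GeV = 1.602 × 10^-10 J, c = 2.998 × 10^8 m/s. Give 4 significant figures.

4.767 × 10^36 Pa

Pressure is [E]/[L]³ = [E]⁴/(ℏc)³.
1 GeV⁴ → 1/(ℏc)³ × (1 GeV in J)⁴ = 2.082 × 10^37 Pa.
Result: 0.229 × 2.082 × 10^37 = 4.767 × 10^36 Pa.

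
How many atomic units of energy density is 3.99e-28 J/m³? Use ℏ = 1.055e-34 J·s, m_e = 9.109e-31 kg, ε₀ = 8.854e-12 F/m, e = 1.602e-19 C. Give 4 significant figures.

atomic unit of energy density: u_au = E_h/a₀³ = m_e⁴e¹⁰/((4πε₀)⁵ℏ⁸) = 2.929e13 J/m³.
3.99e-28 / 2.929e13 = 1.362e-41

1.362e-41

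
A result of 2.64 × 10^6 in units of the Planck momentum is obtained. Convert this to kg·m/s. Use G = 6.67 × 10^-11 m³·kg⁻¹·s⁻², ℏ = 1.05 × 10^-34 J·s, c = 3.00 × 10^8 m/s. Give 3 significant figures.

One Planck momentum: p_P = √(ℏc³/G) = 6.52 kg·m/s.
2.64 × 10^6 × 6.52 kg·m/s = 1.72 × 10^7 kg·m/s

1.72 × 10^7 kg·m/s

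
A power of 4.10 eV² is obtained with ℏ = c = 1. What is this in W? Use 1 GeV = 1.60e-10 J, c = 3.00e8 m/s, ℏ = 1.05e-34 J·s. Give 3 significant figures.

Power is [E]/[T] = [E]²/ℏ.
1 GeV² → 1/ℏ × (1 GeV in J)² = 2.44e14 W.
Convert the energy scale: 4.10 eV² = 4.10e-18 GeV².
Result: 4.10e-18 × 2.44e14 = 1.00e-3 W.

1.00e-3 W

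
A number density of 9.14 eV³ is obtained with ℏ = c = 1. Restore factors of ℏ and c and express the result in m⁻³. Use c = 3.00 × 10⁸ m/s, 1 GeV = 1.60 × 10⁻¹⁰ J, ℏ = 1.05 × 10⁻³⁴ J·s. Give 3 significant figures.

1.20 × 10²¹ m⁻³

Number density is [L]⁻³ = [E]³/(ℏc)³.
1 GeV³ → 1/(ℏc)³ × (1 GeV in J)³ = 1.31 × 10⁴⁷ m⁻³.
Convert the energy scale: 9.14 eV³ = 9.14 × 10⁻²⁷ GeV³.
Result: 9.14 × 10⁻²⁷ × 1.31 × 10⁴⁷ = 1.20 × 10²¹ m⁻³.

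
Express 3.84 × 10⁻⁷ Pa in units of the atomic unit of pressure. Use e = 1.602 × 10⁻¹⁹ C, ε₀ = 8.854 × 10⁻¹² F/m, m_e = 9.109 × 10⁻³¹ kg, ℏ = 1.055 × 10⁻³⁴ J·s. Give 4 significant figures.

atomic unit of pressure: P_au = E_h/a₀³ = m_e⁴e¹⁰/((4πε₀)⁵ℏ⁸) = 2.929 × 10¹³ Pa.
3.84 × 10⁻⁷ / 2.929 × 10¹³ = 1.311 × 10⁻²⁰

1.311 × 10⁻²⁰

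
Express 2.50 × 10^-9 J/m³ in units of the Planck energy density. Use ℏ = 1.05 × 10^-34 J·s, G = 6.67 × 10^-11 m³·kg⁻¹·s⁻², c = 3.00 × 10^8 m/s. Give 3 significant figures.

Planck energy density: u_P = c⁷/(ℏG²) = 4.68 × 10^113 J/m³.
2.50 × 10^-9 / 4.68 × 10^113 = 5.34 × 10^-123

5.34 × 10^-123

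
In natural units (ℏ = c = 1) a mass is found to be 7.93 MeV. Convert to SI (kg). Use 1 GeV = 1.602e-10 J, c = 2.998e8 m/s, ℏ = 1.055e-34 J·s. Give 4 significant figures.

Mass is [E]/c²; divide by c².
1 GeV → 1/c² × (1 GeV in J) = 1.782e-27 kg.
Convert the energy scale: 7.93 MeV = 7.93e-3 GeV.
Result: 7.93e-3 × 1.782e-27 = 1.413e-29 kg.

1.413e-29 kg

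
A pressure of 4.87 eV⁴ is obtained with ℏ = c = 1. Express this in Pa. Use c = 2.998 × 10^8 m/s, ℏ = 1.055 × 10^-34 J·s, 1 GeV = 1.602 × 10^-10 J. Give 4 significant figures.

101.4 Pa

Pressure is [E]/[L]³ = [E]⁴/(ℏc)³.
1 GeV⁴ → 1/(ℏc)³ × (1 GeV in J)⁴ = 2.082 × 10^37 Pa.
Convert the energy scale: 4.87 eV⁴ = 4.87 × 10^-36 GeV⁴.
Result: 4.87 × 10^-36 × 2.082 × 10^37 = 101.4 Pa.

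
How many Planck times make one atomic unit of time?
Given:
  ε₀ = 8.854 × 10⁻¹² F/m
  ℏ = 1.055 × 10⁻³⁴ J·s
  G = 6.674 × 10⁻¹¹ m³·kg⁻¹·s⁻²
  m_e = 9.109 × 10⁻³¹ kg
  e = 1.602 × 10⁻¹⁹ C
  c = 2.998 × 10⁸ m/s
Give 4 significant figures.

4.494 × 10²⁶

atomic unit of time: τ_au = (4πε₀)²ℏ³/(m_e e⁴) = 2.423 × 10⁻¹⁷ s
Planck time: t_P = √(ℏG/c⁵) = 5.392 × 10⁻⁴⁴ s
ratio = 2.423 × 10⁻¹⁷ / 5.392 × 10⁻⁴⁴ = 4.494 × 10²⁶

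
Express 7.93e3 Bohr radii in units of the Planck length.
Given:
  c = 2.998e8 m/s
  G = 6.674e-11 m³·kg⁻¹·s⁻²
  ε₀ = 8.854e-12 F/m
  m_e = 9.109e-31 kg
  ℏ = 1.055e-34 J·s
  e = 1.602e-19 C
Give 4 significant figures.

2.599e28

Bohr radius: a₀ = 4πε₀ℏ²/(m_e e²) = 5.297e-11 m
Planck length: ℓ_P = √(ℏG/c³) = 1.616e-35 m
7.93e3 × 5.297e-11 / 1.616e-35 = 2.599e28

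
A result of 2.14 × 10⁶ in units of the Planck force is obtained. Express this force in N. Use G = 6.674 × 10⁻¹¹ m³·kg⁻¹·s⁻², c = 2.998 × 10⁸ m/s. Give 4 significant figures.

One Planck force: F_P = c⁴/G = 1.210 × 10⁴⁴ N.
2.14 × 10⁶ × 1.210 × 10⁴⁴ N = 2.590 × 10⁵⁰ N

2.590 × 10⁵⁰ N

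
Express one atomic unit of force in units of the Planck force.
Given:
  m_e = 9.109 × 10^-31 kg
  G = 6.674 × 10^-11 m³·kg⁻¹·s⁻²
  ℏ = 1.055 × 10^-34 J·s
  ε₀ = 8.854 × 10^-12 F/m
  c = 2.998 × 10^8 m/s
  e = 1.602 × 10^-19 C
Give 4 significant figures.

6.791 × 10^-52

atomic unit of force: F_au = E_h/a₀ = m_e²e⁶/((4πε₀)³ℏ⁴) = 8.220 × 10^-8 N
Planck force: F_P = c⁴/G = 1.210 × 10^44 N
ratio = 8.220 × 10^-8 / 1.210 × 10^44 = 6.791 × 10^-52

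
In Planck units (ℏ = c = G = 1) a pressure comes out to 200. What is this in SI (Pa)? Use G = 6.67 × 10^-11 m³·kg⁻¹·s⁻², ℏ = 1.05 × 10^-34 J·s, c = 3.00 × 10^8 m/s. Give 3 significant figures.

One Planck pressure: p_P = c⁷/(ℏG²) = 4.68 × 10^113 Pa.
200 × 4.68 × 10^113 Pa = 9.36 × 10^115 Pa

9.36 × 10^115 Pa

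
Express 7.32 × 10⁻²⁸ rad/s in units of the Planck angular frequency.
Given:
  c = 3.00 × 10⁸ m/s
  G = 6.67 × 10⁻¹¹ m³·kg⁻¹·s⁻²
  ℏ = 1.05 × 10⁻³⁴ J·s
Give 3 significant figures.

Planck angular frequency: ω_P = √(c⁵/(ℏG)) = 1.86 × 10⁴³ rad/s.
7.32 × 10⁻²⁸ / 1.86 × 10⁴³ = 3.93 × 10⁻⁷¹

3.93 × 10⁻⁷¹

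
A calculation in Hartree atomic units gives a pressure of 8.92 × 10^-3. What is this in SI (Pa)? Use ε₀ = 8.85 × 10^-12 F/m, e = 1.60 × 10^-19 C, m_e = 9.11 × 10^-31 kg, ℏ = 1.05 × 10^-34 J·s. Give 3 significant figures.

2.69 × 10^11 Pa

One atomic unit of pressure: P_au = E_h/a₀³ = m_e⁴e¹⁰/((4πε₀)⁵ℏ⁸) = 3.01 × 10^13 Pa.
8.92 × 10^-3 × 3.01 × 10^13 Pa = 2.69 × 10^11 Pa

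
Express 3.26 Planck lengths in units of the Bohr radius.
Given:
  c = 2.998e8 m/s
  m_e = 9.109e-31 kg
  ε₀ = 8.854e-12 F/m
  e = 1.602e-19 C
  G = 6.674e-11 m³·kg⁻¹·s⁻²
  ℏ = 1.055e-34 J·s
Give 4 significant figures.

9.948e-25

Planck length: ℓ_P = √(ℏG/c³) = 1.616e-35 m
Bohr radius: a₀ = 4πε₀ℏ²/(m_e e²) = 5.297e-11 m
3.26 × 1.616e-35 / 5.297e-11 = 9.948e-25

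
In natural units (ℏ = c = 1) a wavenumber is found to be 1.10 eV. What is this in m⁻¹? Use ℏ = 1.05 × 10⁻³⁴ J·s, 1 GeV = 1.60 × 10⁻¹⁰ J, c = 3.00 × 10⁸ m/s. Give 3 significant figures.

Inverse length is [E]/(ℏc).
1 GeV → 1/(ℏc) × (1 GeV in J) = 5.08 × 10¹⁵ m⁻¹.
Convert the energy scale: 1.10 eV = 1.10 × 10⁻⁹ GeV.
Result: 1.10 × 10⁻⁹ × 5.08 × 10¹⁵ = 5.59 × 10⁶ m⁻¹.

5.59 × 10⁶ m⁻¹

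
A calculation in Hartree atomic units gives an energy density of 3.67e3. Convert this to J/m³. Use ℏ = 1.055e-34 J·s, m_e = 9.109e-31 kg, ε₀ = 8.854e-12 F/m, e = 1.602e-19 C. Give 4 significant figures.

One atomic unit of energy density: u_au = E_h/a₀³ = m_e⁴e¹⁰/((4πε₀)⁵ℏ⁸) = 2.929e13 J/m³.
3.67e3 × 2.929e13 J/m³ = 1.075e17 J/m³

1.075e17 J/m³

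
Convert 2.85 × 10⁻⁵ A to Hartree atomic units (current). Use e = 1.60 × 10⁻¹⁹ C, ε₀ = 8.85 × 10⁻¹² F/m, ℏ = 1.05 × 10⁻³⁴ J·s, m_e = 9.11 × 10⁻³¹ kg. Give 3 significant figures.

4.27 × 10⁻³

atomic unit of electric current: I_au = e E_h/ℏ = m_e e⁵/((4πε₀)²ℏ³) = 6.67 × 10⁻³ A.
2.85 × 10⁻⁵ / 6.67 × 10⁻³ = 4.27 × 10⁻³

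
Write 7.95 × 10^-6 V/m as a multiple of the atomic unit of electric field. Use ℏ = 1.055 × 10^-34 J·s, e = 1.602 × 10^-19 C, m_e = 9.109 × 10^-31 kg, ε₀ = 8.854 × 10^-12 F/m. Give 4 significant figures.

atomic unit of electric field: E_au = E_h/(e a₀) = m_e²e⁵/((4πε₀)³ℏ⁴) = 5.131 × 10^11 V/m.
7.95 × 10^-6 / 5.131 × 10^11 = 1.549 × 10^-17

1.549 × 10^-17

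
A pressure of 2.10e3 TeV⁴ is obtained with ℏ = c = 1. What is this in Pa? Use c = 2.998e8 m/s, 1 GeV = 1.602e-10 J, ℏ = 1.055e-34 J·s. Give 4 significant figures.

4.371e52 Pa

Pressure is [E]/[L]³ = [E]⁴/(ℏc)³.
1 GeV⁴ → 1/(ℏc)³ × (1 GeV in J)⁴ = 2.082e37 Pa.
Convert the energy scale: 2.10e3 TeV⁴ = 2.10e15 GeV⁴.
Result: 2.10e15 × 2.082e37 = 4.371e52 Pa.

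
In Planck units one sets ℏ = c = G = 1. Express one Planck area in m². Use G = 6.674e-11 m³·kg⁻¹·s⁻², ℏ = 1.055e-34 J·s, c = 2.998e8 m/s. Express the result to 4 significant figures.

2.613e-70 m²

A_P = ℏG/c³
  = 7.041e-45 / 2.695e25
  = 2.613e-70 m²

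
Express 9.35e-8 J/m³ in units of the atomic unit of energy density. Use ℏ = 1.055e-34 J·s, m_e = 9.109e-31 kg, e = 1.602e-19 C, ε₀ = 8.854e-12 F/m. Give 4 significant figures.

3.192e-21

atomic unit of energy density: u_au = E_h/a₀³ = m_e⁴e¹⁰/((4πε₀)⁵ℏ⁸) = 2.929e13 J/m³.
9.35e-8 / 2.929e13 = 3.192e-21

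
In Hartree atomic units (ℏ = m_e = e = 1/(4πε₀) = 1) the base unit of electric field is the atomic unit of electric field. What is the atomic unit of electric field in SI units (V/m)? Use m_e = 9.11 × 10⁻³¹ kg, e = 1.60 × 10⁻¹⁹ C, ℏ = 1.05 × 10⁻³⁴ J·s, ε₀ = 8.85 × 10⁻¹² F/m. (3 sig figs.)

E_au = E_h/(e a₀) = m_e²e⁵/((4πε₀)³ℏ⁴)
E_h = 4.38 × 10⁻¹⁸ J
a₀ = 5.26 × 10⁻¹¹ m
E_h/(e·a₀) = 5.20 × 10¹¹ V/m

5.20 × 10¹¹ V/m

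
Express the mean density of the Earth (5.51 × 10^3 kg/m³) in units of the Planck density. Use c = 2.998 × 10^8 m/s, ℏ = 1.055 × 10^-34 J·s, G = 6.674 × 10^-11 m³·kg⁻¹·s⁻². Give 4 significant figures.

Planck density: ρ_P = c⁵/(ℏG²) = 5.154 × 10^96 kg/m³.
5.51 × 10^3 / 5.154 × 10^96 = 1.069 × 10^-93

1.069 × 10^-93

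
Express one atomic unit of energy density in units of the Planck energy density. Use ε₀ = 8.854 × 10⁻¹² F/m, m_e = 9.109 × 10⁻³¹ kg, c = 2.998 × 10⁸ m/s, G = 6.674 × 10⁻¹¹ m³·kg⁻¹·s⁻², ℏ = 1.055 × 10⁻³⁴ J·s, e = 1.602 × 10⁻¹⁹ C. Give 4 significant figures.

6.323 × 10⁻¹⁰¹

atomic unit of energy density: u_au = E_h/a₀³ = m_e⁴e¹⁰/((4πε₀)⁵ℏ⁸) = 2.929 × 10¹³ J/m³
Planck energy density: u_P = c⁷/(ℏG²) = 4.632 × 10¹¹³ J/m³
ratio = 2.929 × 10¹³ / 4.632 × 10¹¹³ = 6.323 × 10⁻¹⁰¹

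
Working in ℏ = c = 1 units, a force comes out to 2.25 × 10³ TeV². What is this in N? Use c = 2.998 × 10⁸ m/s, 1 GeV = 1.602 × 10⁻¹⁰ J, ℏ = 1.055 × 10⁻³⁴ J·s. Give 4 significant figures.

1.826 × 10¹⁵ N

Force is [E]/[L] = [E]²/(ℏc); restore (ℏc)⁻¹.
1 GeV² → 1/(ℏc) × (1 GeV in J)² = 8.114 × 10⁵ N.
Convert the energy scale: 2.25 × 10³ TeV² = 2.25 × 10⁹ GeV².
Result: 2.25 × 10⁹ × 8.114 × 10⁵ = 1.826 × 10¹⁵ N.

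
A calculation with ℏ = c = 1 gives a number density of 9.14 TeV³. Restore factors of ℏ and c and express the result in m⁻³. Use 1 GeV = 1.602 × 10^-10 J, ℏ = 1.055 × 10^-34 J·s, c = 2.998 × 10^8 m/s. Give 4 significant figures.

1.188 × 10^57 m⁻³

Number density is [L]⁻³ = [E]³/(ℏc)³.
1 GeV³ → 1/(ℏc)³ × (1 GeV in J)³ = 1.299 × 10^47 m⁻³.
Convert the energy scale: 9.14 TeV³ = 9.14 × 10^9 GeV³.
Result: 9.14 × 10^9 × 1.299 × 10^47 = 1.188 × 10^57 m⁻³.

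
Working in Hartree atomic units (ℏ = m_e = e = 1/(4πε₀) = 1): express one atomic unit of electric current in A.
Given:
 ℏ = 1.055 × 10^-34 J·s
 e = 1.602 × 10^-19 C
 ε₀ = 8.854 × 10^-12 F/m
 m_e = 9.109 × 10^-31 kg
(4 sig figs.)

From ℏ = m_e = e = 1/(4πε₀) = 1 the current scale is I_au = e E_h/ℏ = m_e e⁵/((4πε₀)²ℏ³).
E_h = 4.354 × 10^-18 J
e·E_h/ℏ = 6.612 × 10^-3 A

6.612 × 10^-3 A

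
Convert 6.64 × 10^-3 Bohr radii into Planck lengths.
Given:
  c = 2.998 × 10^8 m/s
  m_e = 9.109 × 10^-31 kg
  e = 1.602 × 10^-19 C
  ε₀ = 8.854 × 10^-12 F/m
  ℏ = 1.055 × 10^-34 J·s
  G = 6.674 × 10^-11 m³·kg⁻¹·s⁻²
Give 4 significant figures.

Bohr radius: a₀ = 4πε₀ℏ²/(m_e e²) = 5.297 × 10^-11 m
Planck length: ℓ_P = √(ℏG/c³) = 1.616 × 10^-35 m
6.64 × 10^-3 × 5.297 × 10^-11 / 1.616 × 10^-35 = 2.176 × 10^22

2.176 × 10^22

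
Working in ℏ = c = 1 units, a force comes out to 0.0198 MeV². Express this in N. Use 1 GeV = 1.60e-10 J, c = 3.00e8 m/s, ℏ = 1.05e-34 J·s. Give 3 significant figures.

Force is [E]/[L] = [E]²/(ℏc); restore (ℏc)⁻¹.
1 GeV² → 1/(ℏc) × (1 GeV in J)² = 8.13e5 N.
Convert the energy scale: 0.0198 MeV² = 1.98e-8 GeV².
Result: 1.98e-8 × 8.13e5 = 0.0161 N.

0.0161 N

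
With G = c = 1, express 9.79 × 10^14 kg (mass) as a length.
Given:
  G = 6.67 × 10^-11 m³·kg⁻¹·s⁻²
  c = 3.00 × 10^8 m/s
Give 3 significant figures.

7.26 × 10^-13 m

In G = c = 1 units mass has dimensions of length; the conversion factor is G/c².
9.79 × 10^14 kg × (G/c²) = 7.26 × 10^-13 m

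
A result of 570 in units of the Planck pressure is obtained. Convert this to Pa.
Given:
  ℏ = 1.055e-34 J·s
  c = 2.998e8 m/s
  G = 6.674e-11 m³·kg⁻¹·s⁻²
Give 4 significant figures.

2.640e116 Pa

One Planck pressure: p_P = c⁷/(ℏG²) = 4.632e113 Pa.
570 × 4.632e113 Pa = 2.640e116 Pa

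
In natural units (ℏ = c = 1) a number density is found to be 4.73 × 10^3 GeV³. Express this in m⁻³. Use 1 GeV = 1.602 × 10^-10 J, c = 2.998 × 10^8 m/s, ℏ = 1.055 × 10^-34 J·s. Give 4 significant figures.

Number density is [L]⁻³ = [E]³/(ℏc)³.
1 GeV³ → 1/(ℏc)³ × (1 GeV in J)³ = 1.299 × 10^47 m⁻³.
Result: 4.73 × 10^3 × 1.299 × 10^47 = 6.146 × 10^50 m⁻³.

6.146 × 10^50 m⁻³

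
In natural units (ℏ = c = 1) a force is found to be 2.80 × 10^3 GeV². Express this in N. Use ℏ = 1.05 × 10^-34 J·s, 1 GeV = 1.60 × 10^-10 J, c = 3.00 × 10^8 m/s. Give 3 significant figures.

2.28 × 10^9 N

Force is [E]/[L] = [E]²/(ℏc); restore (ℏc)⁻¹.
1 GeV² → 1/(ℏc) × (1 GeV in J)² = 8.13 × 10^5 N.
Result: 2.80 × 10^3 × 8.13 × 10^5 = 2.28 × 10^9 N.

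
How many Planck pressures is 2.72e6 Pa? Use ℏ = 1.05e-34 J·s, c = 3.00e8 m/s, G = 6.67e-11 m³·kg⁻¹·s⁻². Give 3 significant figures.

Planck pressure: p_P = c⁷/(ℏG²) = 4.68e113 Pa.
2.72e6 / 4.68e113 = 5.81e-108

5.81e-108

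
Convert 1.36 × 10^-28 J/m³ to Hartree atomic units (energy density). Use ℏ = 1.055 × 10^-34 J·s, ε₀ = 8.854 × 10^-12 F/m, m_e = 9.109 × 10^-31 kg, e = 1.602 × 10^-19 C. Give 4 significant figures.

atomic unit of energy density: u_au = E_h/a₀³ = m_e⁴e¹⁰/((4πε₀)⁵ℏ⁸) = 2.929 × 10^13 J/m³.
1.36 × 10^-28 / 2.929 × 10^13 = 4.643 × 10^-42

4.643 × 10^-42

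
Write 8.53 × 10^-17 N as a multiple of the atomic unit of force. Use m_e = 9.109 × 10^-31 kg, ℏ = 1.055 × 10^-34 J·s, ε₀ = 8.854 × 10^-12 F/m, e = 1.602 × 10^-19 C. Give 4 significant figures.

atomic unit of force: F_au = E_h/a₀ = m_e²e⁶/((4πε₀)³ℏ⁴) = 8.220 × 10^-8 N.
8.53 × 10^-17 / 8.220 × 10^-8 = 1.038 × 10^-9

1.038 × 10^-9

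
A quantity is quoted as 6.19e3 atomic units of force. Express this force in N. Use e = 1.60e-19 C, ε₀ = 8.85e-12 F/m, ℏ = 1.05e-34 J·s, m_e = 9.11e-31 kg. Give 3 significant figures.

5.16e-4 N

One atomic unit of force: F_au = E_h/a₀ = m_e²e⁶/((4πε₀)³ℏ⁴) = 8.33e-8 N.
6.19e3 × 8.33e-8 N = 5.16e-4 N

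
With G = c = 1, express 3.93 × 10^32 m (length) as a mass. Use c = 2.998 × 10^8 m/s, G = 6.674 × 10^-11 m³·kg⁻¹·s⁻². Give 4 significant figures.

Length → mass via c²/G.
3.93 × 10^32 m × (c²/G) = 5.293 × 10^59 kg

5.293 × 10^59 kg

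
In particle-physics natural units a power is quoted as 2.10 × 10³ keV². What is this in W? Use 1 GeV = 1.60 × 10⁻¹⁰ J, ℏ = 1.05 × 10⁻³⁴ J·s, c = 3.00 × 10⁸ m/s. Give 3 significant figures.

5.12 × 10⁵ W

Power is [E]/[T] = [E]²/ℏ.
1 GeV² → 1/ℏ × (1 GeV in J)² = 2.44 × 10¹⁴ W.
Convert the energy scale: 2.10 × 10³ keV² = 2.10 × 10⁻⁹ GeV².
Result: 2.10 × 10⁻⁹ × 2.44 × 10¹⁴ = 5.12 × 10⁵ W.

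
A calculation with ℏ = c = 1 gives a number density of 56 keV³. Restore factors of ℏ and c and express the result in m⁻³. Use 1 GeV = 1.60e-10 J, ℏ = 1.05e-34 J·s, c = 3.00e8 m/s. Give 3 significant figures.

7.34e30 m⁻³

Number density is [L]⁻³ = [E]³/(ℏc)³.
1 GeV³ → 1/(ℏc)³ × (1 GeV in J)³ = 1.31e47 m⁻³.
Convert the energy scale: 56 keV³ = 5.60e-17 GeV³.
Result: 5.60e-17 × 1.31e47 = 7.34e30 m⁻³.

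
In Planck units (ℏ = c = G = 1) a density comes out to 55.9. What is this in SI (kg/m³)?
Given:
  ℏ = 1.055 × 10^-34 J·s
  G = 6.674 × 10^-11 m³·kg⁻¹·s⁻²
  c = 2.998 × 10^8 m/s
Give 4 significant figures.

One Planck density: ρ_P = c⁵/(ℏG²) = 5.154 × 10^96 kg/m³.
55.9 × 5.154 × 10^96 kg/m³ = 2.881 × 10^98 kg/m³

2.881 × 10^98 kg/m³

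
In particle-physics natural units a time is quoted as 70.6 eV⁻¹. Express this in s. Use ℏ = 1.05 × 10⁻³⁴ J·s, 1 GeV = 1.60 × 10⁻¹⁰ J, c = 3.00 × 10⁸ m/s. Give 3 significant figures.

A time is [E]⁻¹ in ℏ=c=1; restore one factor of ℏ.
1 GeV⁻¹ → ℏ × (1 GeV in J)⁻¹ = 6.56 × 10⁻²⁵ s.
Convert the energy scale: 70.6 eV⁻¹ = 7.06 × 10¹⁰ GeV⁻¹.
Result: 7.06 × 10¹⁰ × 6.56 × 10⁻²⁵ = 4.63 × 10⁻¹⁴ s.

4.63 × 10⁻¹⁴ s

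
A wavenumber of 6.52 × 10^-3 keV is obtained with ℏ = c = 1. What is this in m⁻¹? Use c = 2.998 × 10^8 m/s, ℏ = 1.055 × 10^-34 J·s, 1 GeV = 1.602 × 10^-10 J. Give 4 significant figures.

3.302 × 10^7 m⁻¹

Inverse length is [E]/(ℏc).
1 GeV → 1/(ℏc) × (1 GeV in J) = 5.065 × 10^15 m⁻¹.
Convert the energy scale: 6.52 × 10^-3 keV = 6.52 × 10^-9 GeV.
Result: 6.52 × 10^-9 × 5.065 × 10^15 = 3.302 × 10^7 m⁻¹.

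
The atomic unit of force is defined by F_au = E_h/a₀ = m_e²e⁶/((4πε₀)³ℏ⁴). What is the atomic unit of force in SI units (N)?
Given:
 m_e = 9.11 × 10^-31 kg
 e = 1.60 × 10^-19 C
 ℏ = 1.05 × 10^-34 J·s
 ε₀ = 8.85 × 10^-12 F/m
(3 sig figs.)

8.33 × 10^-8 N

F_au = E_h/a₀ = m_e²e⁶/((4πε₀)³ℏ⁴)
E_h = 4.38 × 10^-18 J
a₀ = 5.26 × 10^-11 m
E_h/a₀ = 8.33 × 10^-8 N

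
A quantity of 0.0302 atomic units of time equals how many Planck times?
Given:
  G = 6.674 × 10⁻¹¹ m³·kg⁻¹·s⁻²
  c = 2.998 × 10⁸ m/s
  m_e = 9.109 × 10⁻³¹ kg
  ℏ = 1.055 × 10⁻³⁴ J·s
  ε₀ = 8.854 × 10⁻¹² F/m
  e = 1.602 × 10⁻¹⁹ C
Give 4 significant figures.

atomic unit of time: τ_au = (4πε₀)²ℏ³/(m_e e⁴) = 2.423 × 10⁻¹⁷ s
Planck time: t_P = √(ℏG/c⁵) = 5.392 × 10⁻⁴⁴ s
0.0302 × 2.423 × 10⁻¹⁷ / 5.392 × 10⁻⁴⁴ = 1.357 × 10²⁵

1.357 × 10²⁵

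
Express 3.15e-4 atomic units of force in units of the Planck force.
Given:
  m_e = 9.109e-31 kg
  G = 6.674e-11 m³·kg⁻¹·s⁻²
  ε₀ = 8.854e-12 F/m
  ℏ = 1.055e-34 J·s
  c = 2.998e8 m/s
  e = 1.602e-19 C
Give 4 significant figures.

2.139e-55

atomic unit of force: F_au = E_h/a₀ = m_e²e⁶/((4πε₀)³ℏ⁴) = 8.220e-8 N
Planck force: F_P = c⁴/G = 1.210e44 N
3.15e-4 × 8.220e-8 / 1.210e44 = 2.139e-55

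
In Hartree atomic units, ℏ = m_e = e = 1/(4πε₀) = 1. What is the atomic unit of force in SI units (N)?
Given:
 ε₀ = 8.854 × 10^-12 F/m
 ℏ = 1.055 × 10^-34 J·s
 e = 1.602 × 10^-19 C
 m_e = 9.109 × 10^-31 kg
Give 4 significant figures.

Dimensional analysis gives F_au = E_h/a₀ = m_e²e⁶/((4πε₀)³ℏ⁴).
E_h = 4.354 × 10^-18 J
a₀ = 5.297 × 10^-11 m
E_h/a₀ = 8.220 × 10^-8 N

8.220 × 10^-8 N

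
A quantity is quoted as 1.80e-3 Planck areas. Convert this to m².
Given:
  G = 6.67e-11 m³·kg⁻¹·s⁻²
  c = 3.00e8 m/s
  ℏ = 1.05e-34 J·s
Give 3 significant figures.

4.67e-73 m²

One Planck area: A_P = ℏG/c³ = 2.59e-70 m².
1.80e-3 × 2.59e-70 m² = 4.67e-73 m²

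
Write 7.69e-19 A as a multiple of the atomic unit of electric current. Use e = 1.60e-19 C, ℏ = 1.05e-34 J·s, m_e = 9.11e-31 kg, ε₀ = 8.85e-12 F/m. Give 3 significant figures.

1.15e-16

atomic unit of electric current: I_au = e E_h/ℏ = m_e e⁵/((4πε₀)²ℏ³) = 6.67e-3 A.
7.69e-19 / 6.67e-3 = 1.15e-16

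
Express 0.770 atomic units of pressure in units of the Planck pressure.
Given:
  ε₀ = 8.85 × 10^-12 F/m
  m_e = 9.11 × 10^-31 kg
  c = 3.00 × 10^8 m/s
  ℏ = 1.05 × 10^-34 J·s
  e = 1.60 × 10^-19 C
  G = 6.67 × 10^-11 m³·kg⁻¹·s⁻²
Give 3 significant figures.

atomic unit of pressure: P_au = E_h/a₀³ = m_e⁴e¹⁰/((4πε₀)⁵ℏ⁸) = 3.01 × 10^13 Pa
Planck pressure: p_P = c⁷/(ℏG²) = 4.68 × 10^113 Pa
0.770 × 3.01 × 10^13 / 4.68 × 10^113 = 4.96 × 10^-101

4.96 × 10^-101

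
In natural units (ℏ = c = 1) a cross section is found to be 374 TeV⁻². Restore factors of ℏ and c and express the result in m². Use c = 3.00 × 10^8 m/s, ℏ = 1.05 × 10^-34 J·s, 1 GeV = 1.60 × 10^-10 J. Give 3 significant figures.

Area is [L]² = [E]⁻²·(ℏc)²; restore (ℏc)².
1 GeV⁻² → (ℏc)² × (1 GeV in J)⁻² = 3.88 × 10^-32 m².
Convert the energy scale: 374 TeV⁻² = 3.74 × 10^-4 GeV⁻².
Result: 3.74 × 10^-4 × 3.88 × 10^-32 = 1.45 × 10^-35 m².

1.45 × 10^-35 m²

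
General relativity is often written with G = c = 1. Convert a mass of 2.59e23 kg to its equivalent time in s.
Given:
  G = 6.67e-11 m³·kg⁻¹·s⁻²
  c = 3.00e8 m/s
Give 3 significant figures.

Mass → time via G/c³.
2.59e23 kg × (G/c³) = 6.40e-13 s

6.40e-13 s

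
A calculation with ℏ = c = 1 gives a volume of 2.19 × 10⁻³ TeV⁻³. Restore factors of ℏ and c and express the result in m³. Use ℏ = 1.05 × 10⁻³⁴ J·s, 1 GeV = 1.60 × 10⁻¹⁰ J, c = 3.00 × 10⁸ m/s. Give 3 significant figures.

Volume is [L]³ = [E]⁻³·(ℏc)³.
1 GeV⁻³ → (ℏc)³ × (1 GeV in J)⁻³ = 7.63 × 10⁻⁴⁸ m³.
Convert the energy scale: 2.19 × 10⁻³ TeV⁻³ = 2.19 × 10⁻¹² GeV⁻³.
Result: 2.19 × 10⁻¹² × 7.63 × 10⁻⁴⁸ = 1.67 × 10⁻⁵⁹ m³.

1.67 × 10⁻⁵⁹ m³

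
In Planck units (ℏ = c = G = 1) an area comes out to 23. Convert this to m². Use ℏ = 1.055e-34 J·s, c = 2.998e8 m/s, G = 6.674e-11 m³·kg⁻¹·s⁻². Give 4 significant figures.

One Planck area: A_P = ℏG/c³ = 2.613e-70 m².
23 × 2.613e-70 m² = 6.010e-69 m²

6.010e-69 m²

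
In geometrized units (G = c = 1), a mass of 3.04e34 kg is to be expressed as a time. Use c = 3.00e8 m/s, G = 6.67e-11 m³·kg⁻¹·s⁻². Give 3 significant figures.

Mass → time via G/c³.
3.04e34 kg × (G/c³) = 0.0751 s

0.0751 s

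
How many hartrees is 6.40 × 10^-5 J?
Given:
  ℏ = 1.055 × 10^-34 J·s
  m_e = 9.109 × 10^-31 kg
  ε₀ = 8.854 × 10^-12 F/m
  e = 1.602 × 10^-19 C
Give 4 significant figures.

hartree: E_h = m_e e⁴/(4πε₀ℏ)² = 4.354 × 10^-18 J.
6.40 × 10^-5 / 4.354 × 10^-18 = 1.470 × 10^13

1.470 × 10^13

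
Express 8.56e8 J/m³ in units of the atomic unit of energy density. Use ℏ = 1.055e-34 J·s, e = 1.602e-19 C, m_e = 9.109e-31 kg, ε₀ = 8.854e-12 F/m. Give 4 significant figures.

2.922e-5

atomic unit of energy density: u_au = E_h/a₀³ = m_e⁴e¹⁰/((4πε₀)⁵ℏ⁸) = 2.929e13 J/m³.
8.56e8 / 2.929e13 = 2.922e-5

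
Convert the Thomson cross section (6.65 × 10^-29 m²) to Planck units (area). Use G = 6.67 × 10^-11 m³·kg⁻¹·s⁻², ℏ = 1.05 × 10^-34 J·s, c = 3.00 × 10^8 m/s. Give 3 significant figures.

Planck area: A_P = ℏG/c³ = 2.59 × 10^-70 m².
6.65 × 10^-29 / 2.59 × 10^-70 = 2.56 × 10^41

2.56 × 10^41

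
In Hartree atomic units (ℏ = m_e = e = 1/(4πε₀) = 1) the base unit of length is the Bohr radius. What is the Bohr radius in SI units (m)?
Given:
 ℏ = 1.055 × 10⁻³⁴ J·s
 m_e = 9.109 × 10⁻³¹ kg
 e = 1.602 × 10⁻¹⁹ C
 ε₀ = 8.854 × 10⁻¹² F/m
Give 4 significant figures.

5.297 × 10⁻¹¹ m

a₀ = 4πε₀ℏ²/(m_e e²)
  = 1.238 × 10⁻⁷⁸ / 2.338 × 10⁻⁶⁸
  = 5.297 × 10⁻¹¹ m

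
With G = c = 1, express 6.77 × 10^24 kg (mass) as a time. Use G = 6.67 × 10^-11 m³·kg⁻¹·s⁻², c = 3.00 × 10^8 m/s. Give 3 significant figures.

1.67 × 10^-11 s

Mass → time via G/c³.
6.77 × 10^24 kg × (G/c³) = 1.67 × 10^-11 s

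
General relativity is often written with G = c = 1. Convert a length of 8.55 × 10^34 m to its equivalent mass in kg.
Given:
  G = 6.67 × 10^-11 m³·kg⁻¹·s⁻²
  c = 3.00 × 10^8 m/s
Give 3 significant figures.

Length → mass via c²/G.
8.55 × 10^34 m × (c²/G) = 1.15 × 10^62 kg

1.15 × 10^62 kg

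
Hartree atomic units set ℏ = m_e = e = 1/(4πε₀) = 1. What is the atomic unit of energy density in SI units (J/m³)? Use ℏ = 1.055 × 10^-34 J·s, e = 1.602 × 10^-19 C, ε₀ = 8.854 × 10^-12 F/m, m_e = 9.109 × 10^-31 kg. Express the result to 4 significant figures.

2.929 × 10^13 J/m³

From ℏ = m_e = e = 1/(4πε₀) = 1 the energy density scale is u_au = E_h/a₀³ = m_e⁴e¹⁰/((4πε₀)⁵ℏ⁸).
E_h = 4.354 × 10^-18 J
a₀ = 5.297 × 10^-11 m
E_h/a₀³ = 2.929 × 10^13 J/m³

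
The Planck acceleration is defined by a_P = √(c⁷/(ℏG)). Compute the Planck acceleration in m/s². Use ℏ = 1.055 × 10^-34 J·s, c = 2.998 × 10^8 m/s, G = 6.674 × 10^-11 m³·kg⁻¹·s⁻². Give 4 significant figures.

5.560 × 10^51 m/s²

a_P = √(c⁷/(ℏG))
  = √(3.092 × 10^103)
  = 5.560 × 10^51 m/s²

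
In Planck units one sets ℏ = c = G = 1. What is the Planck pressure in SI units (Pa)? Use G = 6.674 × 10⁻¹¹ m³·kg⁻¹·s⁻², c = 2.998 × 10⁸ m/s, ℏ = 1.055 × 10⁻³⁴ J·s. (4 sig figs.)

p_P = c⁷/(ℏG²)
  = 2.177 × 10⁵⁹ / 4.699 × 10⁻⁵⁵
  = 4.632 × 10¹¹³ Pa

4.632 × 10¹¹³ Pa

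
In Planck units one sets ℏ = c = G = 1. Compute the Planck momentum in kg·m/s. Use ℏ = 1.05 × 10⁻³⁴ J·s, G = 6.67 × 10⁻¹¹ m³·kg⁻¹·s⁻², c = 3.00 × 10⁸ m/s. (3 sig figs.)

p_P = √(ℏc³/G)
  = √(42.5)
  = 6.52 kg·m/s

6.52 kg·m/s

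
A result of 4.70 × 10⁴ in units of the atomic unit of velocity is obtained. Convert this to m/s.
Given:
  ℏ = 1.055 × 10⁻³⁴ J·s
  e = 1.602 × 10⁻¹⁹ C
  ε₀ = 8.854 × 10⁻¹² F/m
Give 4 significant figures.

One atomic unit of velocity: v_au = e²/(4πε₀ℏ) = 2.186 × 10⁶ m/s.
4.70 × 10⁴ × 2.186 × 10⁶ m/s = 1.028 × 10¹¹ m/s

1.028 × 10¹¹ m/s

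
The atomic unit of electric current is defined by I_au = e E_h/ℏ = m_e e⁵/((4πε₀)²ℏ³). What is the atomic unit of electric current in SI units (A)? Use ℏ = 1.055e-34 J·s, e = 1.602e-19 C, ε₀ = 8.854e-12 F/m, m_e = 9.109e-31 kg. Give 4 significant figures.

I_au = e E_h/ℏ = m_e e⁵/((4πε₀)²ℏ³)
E_h = 4.354e-18 J
e·E_h/ℏ = 6.612e-3 A

6.612e-3 A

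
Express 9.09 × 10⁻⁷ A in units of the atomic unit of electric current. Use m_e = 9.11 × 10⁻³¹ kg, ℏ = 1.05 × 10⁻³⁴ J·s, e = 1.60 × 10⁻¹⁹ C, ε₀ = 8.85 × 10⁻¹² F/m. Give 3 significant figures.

atomic unit of electric current: I_au = e E_h/ℏ = m_e e⁵/((4πε₀)²ℏ³) = 6.67 × 10⁻³ A.
9.09 × 10⁻⁷ / 6.67 × 10⁻³ = 1.36 × 10⁻⁴

1.36 × 10⁻⁴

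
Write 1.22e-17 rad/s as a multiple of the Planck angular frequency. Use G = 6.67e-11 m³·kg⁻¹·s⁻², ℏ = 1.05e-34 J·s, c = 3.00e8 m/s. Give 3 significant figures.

6.55e-61

Planck angular frequency: ω_P = √(c⁵/(ℏG)) = 1.86e43 rad/s.
1.22e-17 / 1.86e43 = 6.55e-61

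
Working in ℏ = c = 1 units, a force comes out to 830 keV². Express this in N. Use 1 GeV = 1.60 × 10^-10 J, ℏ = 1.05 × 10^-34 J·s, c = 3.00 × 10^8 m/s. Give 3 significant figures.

Force is [E]/[L] = [E]²/(ℏc); restore (ℏc)⁻¹.
1 GeV² → 1/(ℏc) × (1 GeV in J)² = 8.13 × 10^5 N.
Convert the energy scale: 830 keV² = 8.30 × 10^-10 GeV².
Result: 8.30 × 10^-10 × 8.13 × 10^5 = 6.75 × 10^-4 N.

6.75 × 10^-4 N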